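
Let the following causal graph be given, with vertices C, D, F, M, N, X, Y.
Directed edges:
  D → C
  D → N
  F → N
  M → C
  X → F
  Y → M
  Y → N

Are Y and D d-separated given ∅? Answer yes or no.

Bayes-Ball from Y | ∅ reaches {C,M,N}.
D ∉ reach(Y|∅) ⇒ Y ⊥ D | ∅.

Yes — Y ⊥ D | ∅.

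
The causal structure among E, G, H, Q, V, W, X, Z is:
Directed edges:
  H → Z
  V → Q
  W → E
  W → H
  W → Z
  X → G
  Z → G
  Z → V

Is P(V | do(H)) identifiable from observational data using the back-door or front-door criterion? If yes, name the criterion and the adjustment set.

desc(H)\{H}={G,Q,V,Z}; candidates ⊆ {E,W,X}.
size 0: {}; under {} H still reaches {E,G,Q,V,W,Z} ∋ V.
{W}: H⊥V given {W} in G with H→· removed — back-door holds.
P(V|do(H)) = Σ_{W} P(V|H,W)·P(W).

P(V|do(H)): backdoor, adjust for {W}.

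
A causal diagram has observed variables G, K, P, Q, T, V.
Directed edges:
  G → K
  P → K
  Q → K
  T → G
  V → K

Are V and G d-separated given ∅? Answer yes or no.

Yes — V ⊥ G | ∅.

Bayes-Ball from V | ∅ reaches {K}.
G ∉ reach(V|∅) ⇒ V ⊥ G | ∅.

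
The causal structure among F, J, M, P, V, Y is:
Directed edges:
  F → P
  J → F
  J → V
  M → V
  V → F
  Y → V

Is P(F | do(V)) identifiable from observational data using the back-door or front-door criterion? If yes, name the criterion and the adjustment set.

desc(V)\{V}={F,P}; candidates ⊆ {J,M,Y}.
size 0: {}; under {} V still reaches {F,J,M,P,Y} ∋ F.
{J}: V⊥F given {J} in G with V→· removed — back-door holds.
P(F|do(V)) = Σ_{J} P(F|V,J)·P(J).

P(F|do(V)): backdoor, adjust for {J}.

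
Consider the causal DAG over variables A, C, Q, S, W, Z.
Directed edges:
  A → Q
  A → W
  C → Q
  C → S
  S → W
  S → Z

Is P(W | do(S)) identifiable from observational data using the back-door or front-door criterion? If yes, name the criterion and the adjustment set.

P(W|do(S)): backdoor, adjust for ∅.

desc(S)\{S}={W,Z}; candidates ⊆ {A,C,Q}.
∅: S⊥W given ∅ in G with S→· removed — back-door holds.
P(W|do(S)) = P(W|S) — no adjustment needed.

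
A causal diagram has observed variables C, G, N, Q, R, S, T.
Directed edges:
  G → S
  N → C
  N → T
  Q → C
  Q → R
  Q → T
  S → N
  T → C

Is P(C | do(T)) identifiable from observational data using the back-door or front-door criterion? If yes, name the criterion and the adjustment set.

P(C|do(T)): backdoor, adjust for {N, Q}.

desc(T)\{T}={C}; candidates ⊆ {G,N,Q,R,S}.
size 0: {}; under {} T still reaches {C,G,N,Q,R,S} ∋ C.
size 1: {G}, {N}, {Q} …(+2); under {G} T still reaches {C,N,Q,R,S} ∋ C.
{N,Q}: T⊥C given {N,Q} in G with T→· removed — back-door holds.
P(C|do(T)) = Σ_{N,Q} P(C|T,N,Q)·P(N,Q).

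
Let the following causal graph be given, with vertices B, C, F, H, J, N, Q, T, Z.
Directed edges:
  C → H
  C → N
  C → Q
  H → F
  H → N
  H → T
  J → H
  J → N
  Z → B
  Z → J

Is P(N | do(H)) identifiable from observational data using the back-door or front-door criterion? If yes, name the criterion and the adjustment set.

desc(H)\{H}={F,N,T}; candidates ⊆ {B,C,J,Q,Z}.
size 0: {}; under {} H still reaches {B,C,J,N,Q,Z} ∋ N.
size 1: {B}, {C}, {J} …(+2); under {B} H still reaches {C,J,N,Q,Z} ∋ N.
{C,J}: H⊥N given {C,J} in G with H→· removed — back-door holds.
P(N|do(H)) = Σ_{C,J} P(N|H,C,J)·P(C,J).

P(N|do(H)): backdoor, adjust for {C, J}.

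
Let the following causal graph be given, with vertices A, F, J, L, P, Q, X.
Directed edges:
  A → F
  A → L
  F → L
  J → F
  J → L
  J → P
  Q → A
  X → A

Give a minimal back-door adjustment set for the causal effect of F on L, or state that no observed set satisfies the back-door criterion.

F→L: minimal back-door set {A, J}.

desc(F)\{F}={L}; candidates ⊆ {A,J,P,Q,X}.
size 0: {}; under {} F still reaches {A,J,L,P,Q,X} ∋ L.
size 1: {A}, {J}, {P} …(+2); under {A} F still reaches {J,L,P} ∋ L.
{A,J}: F⊥L given {A,J} in G with F→· removed — back-door holds.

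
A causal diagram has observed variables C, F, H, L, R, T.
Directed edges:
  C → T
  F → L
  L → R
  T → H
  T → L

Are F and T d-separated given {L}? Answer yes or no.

No — F and T are d-connected given {L}.

Bayes-Ball from F | {L} reaches {C,H,T}.
T ∈ reach(F|{L}) ⇒ F ⊥̸ T | {L}.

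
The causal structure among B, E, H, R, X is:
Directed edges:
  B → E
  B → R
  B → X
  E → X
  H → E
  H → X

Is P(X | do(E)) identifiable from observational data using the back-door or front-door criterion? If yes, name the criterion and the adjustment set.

P(X|do(E)): backdoor, adjust for {B, H}.

desc(E)\{E}={X}; candidates ⊆ {B,H,R}.
size 0: {}; under {} E still reaches {B,H,R,X} ∋ X.
size 1: {B}, {H}, {R}; under {B} E still reaches {H,X} ∋ X.
{B,H}: E⊥X given {B,H} in G with E→· removed — back-door holds.
P(X|do(E)) = Σ_{B,H} P(X|E,B,H)·P(B,H).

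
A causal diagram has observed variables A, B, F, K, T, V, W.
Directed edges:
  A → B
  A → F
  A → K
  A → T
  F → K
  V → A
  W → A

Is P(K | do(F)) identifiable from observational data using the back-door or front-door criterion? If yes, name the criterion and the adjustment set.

desc(F)\{F}={K}; candidates ⊆ {A,B,T,V,W}.
size 0: {}; under {} F still reaches {A,B,K,T,V,W} ∋ K.
{A}: F⊥K given {A} in G with F→· removed — back-door holds.
P(K|do(F)) = Σ_{A} P(K|F,A)·P(A).

P(K|do(F)): backdoor, adjust for {A}.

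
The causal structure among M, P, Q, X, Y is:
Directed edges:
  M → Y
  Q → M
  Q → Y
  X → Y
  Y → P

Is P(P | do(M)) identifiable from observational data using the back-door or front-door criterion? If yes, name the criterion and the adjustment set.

P(P|do(M)): backdoor, adjust for {Q}.

desc(M)\{M}={P,Y}; candidates ⊆ {Q,X}.
size 0: {}; under {} M still reaches {P,Q,Y} ∋ P.
{Q}: M⊥P given {Q} in G with M→· removed — back-door holds.
P(P|do(M)) = Σ_{Q} P(P|M,Q)·P(Q).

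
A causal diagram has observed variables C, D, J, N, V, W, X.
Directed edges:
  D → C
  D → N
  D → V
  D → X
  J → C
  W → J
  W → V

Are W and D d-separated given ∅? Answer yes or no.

Bayes-Ball from W | ∅ reaches {C,J,V}.
D ∉ reach(W|∅) ⇒ W ⊥ D | ∅.

Yes — W ⊥ D | ∅.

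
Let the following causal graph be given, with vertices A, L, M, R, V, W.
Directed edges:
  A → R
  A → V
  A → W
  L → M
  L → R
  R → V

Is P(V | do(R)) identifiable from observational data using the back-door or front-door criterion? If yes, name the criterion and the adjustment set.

desc(R)\{R}={V}; candidates ⊆ {A,L,M,W}.
size 0: {}; under {} R still reaches {A,L,M,V,W} ∋ V.
{A}: R⊥V given {A} in G with R→· removed — back-door holds.
P(V|do(R)) = Σ_{A} P(V|R,A)·P(A).

P(V|do(R)): backdoor, adjust for {A}.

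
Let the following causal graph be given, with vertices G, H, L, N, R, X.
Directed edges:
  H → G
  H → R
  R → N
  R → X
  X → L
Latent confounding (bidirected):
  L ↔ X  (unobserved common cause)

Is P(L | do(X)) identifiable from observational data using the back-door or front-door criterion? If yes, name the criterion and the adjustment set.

P(L|do(X)): not identifiable (no BD/FD set).

desc(X)\{X}={L}; candidates ⊆ {G,H,N,R}.
X↔L: latent back-door arc(s) into X.
size 0: {}; under {} X still reaches {G,H,L,N,R} ∋ L.
size 1: {G}, {H}, {N} …(+1); under {G} X still reaches {H,L,N,R} ∋ L.
size 2: {G,H}, {G,N}, {G,R} …(+3); under {G,H} X still reaches {L,N,R} ∋ L.
X↔L cannot be blocked by any observed set — no back-door set.
No mediator lies on a directed X→…→L path.
Neither criterion identifies P(L|do(X)) in this graph.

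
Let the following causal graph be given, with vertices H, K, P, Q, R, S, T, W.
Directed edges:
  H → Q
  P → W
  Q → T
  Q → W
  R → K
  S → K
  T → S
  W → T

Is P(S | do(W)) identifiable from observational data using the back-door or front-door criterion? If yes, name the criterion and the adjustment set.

P(S|do(W)): backdoor, adjust for {Q}.

desc(W)\{W}={K,S,T}; candidates ⊆ {H,P,Q,R}.
size 0: {}; under {} W still reaches {H,K,P,Q,S,T} ∋ S.
{Q}: W⊥S given {Q} in G with W→· removed — back-door holds.
P(S|do(W)) = Σ_{Q} P(S|W,Q)·P(Q).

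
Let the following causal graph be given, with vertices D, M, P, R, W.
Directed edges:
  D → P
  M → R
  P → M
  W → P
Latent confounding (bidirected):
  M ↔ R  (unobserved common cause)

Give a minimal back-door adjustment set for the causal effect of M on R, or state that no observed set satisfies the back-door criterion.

desc(M)\{M}={R}; candidates ⊆ {D,P,W}.
M↔R: latent back-door arc(s) into M.
size 0: {}; under {} M still reaches {D,P,R,W} ∋ R.
size 1: {D}, {P}, {W}; under {D} M still reaches {P,R,W} ∋ R.
size 2: {D,P}, {D,W}, {P,W}; under {D,P} M still reaches {R} ∋ R.
M↔R cannot be blocked by any observed set — no back-door set.

M→R: no observed back-door set.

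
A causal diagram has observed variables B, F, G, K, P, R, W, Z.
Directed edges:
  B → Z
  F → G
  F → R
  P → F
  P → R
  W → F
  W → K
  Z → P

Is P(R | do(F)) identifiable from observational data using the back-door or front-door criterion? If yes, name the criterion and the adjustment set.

P(R|do(F)): backdoor, adjust for {P}.

desc(F)\{F}={G,R}; candidates ⊆ {B,K,P,W,Z}.
size 0: {}; under {} F still reaches {B,K,P,R,W,Z} ∋ R.
{P}: F⊥R given {P} in G with F→· removed — back-door holds.
P(R|do(F)) = Σ_{P} P(R|F,P)·P(P).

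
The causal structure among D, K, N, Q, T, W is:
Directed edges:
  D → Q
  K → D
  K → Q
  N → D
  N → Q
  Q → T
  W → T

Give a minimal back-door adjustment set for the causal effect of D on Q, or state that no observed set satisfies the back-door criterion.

desc(D)\{D}={Q,T}; candidates ⊆ {K,N,W}.
size 0: {}; under {} D still reaches {K,N,Q,T} ∋ Q.
size 1: {K}, {N}, {W}; under {K} D still reaches {N,Q,T} ∋ Q.
{K,N}: D⊥Q given {K,N} in G with D→· removed — back-door holds.

D→Q: minimal back-door set {K, N}.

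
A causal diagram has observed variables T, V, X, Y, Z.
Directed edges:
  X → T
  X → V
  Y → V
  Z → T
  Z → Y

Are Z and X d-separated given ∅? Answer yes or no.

Yes — Z ⊥ X | ∅.

Bayes-Ball from Z | ∅ reaches {T,V,Y}.
X ∉ reach(Z|∅) ⇒ Z ⊥ X | ∅.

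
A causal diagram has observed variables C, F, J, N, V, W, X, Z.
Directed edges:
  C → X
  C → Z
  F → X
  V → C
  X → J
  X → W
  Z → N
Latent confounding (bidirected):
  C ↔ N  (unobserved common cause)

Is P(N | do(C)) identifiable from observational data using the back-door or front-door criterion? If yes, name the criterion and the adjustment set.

desc(C)\{C}={J,N,W,X,Z}; candidates ⊆ {F,V}.
C↔N: latent back-door arc(s) into C.
size 0: {}; under {} C still reaches {N,V} ∋ N.
size 1: {F}, {V}; under {F} C still reaches {N,V} ∋ N.
size 2: {F,V}; under {F,V} C still reaches {N} ∋ N.
C↔N cannot be blocked by any observed set — no back-door set.
{Z}: (i) intercepts every directed C→N path; (ii) no back-door C→{Z}; (iii) {C} blocks every back-door {Z}→N. Front-door holds.
P(N|do(C)) = Σ_{Z} P(Z|C) Σ_{C'} P(N|Z,C')P(C').

P(N|do(C)): frontdoor, adjust for {Z}.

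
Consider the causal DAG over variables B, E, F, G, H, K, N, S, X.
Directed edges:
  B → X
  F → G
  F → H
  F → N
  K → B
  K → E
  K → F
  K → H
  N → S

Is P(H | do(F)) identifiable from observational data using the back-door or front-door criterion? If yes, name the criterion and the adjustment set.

desc(F)\{F}={G,H,N,S}; candidates ⊆ {B,E,K,X}.
size 0: {}; under {} F still reaches {B,E,H,K,X} ∋ H.
{K}: F⊥H given {K} in G with F→· removed — back-door holds.
P(H|do(F)) = Σ_{K} P(H|F,K)·P(K).

P(H|do(F)): backdoor, adjust for {K}.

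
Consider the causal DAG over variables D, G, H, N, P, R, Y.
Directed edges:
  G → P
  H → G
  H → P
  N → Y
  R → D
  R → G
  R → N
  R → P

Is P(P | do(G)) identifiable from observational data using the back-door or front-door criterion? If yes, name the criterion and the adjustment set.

desc(G)\{G}={P}; candidates ⊆ {D,H,N,R,Y}.
size 0: {}; under {} G still reaches {D,H,N,P,R,Y} ∋ P.
size 1: {D}, {H}, {N} …(+2); under {D} G still reaches {H,N,P,R,Y} ∋ P.
{H,R}: G⊥P given {H,R} in G with G→· removed — back-door holds.
P(P|do(G)) = Σ_{H,R} P(P|G,H,R)·P(H,R).

P(P|do(G)): backdoor, adjust for {H, R}.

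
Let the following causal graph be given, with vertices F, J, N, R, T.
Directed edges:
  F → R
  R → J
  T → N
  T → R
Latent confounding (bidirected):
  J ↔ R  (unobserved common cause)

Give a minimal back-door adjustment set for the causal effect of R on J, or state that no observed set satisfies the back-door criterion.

desc(R)\{R}={J}; candidates ⊆ {F,N,T}.
R↔J: latent back-door arc(s) into R.
size 0: {}; under {} R still reaches {F,J,N,T} ∋ J.
size 1: {F}, {N}, {T}; under {F} R still reaches {J,N,T} ∋ J.
size 2: {F,N}, {F,T}, {N,T}; under {F,N} R still reaches {J,T} ∋ J.
R↔J cannot be blocked by any observed set — no back-door set.

R→J: no observed back-door set.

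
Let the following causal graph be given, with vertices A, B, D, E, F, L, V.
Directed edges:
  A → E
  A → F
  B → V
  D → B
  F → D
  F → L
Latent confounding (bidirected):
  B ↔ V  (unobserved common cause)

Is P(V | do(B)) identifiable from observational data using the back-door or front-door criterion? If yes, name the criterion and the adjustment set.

desc(B)\{B}={V}; candidates ⊆ {A,D,E,F,L}.
B↔V: latent back-door arc(s) into B.
size 0: {}; under {} B still reaches {A,D,E,F,L,V} ∋ V.
size 1: {A}, {D}, {E} …(+2); under {A} B still reaches {D,F,L,V} ∋ V.
size 2: {A,D}, {A,E}, {A,F} …(+7); under {A,D} B still reaches {V} ∋ V.
B↔V cannot be blocked by any observed set — no back-door set.
No mediator lies on a directed B→…→V path.
Neither criterion identifies P(V|do(B)) in this graph.

P(V|do(B)): not identifiable (no BD/FD set).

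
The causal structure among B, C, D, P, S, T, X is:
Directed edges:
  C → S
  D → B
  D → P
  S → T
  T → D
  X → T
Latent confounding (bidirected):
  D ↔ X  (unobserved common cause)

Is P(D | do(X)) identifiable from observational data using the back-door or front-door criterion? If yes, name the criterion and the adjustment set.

P(D|do(X)): frontdoor, adjust for {T}.

desc(X)\{X}={B,D,P,T}; candidates ⊆ {C,S}.
X↔D: latent back-door arc(s) into X.
size 0: {}; under {} X still reaches {B,D,P} ∋ D.
size 1: {C}, {S}; under {C} X still reaches {B,D,P} ∋ D.
size 2: {C,S}; under {C,S} X still reaches {B,D,P} ∋ D.
X↔D cannot be blocked by any observed set — no back-door set.
{T}: (i) intercepts every directed X→D path; (ii) no back-door X→{T}; (iii) {X} blocks every back-door {T}→D. Front-door holds.
P(D|do(X)) = Σ_{T} P(T|X) Σ_{X'} P(D|T,X')P(X').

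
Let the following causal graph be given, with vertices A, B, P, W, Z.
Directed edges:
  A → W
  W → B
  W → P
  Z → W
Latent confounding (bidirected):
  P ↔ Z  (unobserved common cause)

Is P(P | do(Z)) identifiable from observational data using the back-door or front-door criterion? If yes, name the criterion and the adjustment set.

desc(Z)\{Z}={B,P,W}; candidates ⊆ {A}.
Z↔P: latent back-door arc(s) into Z.
size 0: {}; under {} Z still reaches {P} ∋ P.
size 1: {A}; under {A} Z still reaches {P} ∋ P.
Z↔P cannot be blocked by any observed set — no back-door set.
{W}: (i) intercepts every directed Z→P path; (ii) no back-door Z→{W}; (iii) {Z} blocks every back-door {W}→P. Front-door holds.
P(P|do(Z)) = Σ_{W} P(W|Z) Σ_{Z'} P(P|W,Z')P(Z').

P(P|do(Z)): frontdoor, adjust for {W}.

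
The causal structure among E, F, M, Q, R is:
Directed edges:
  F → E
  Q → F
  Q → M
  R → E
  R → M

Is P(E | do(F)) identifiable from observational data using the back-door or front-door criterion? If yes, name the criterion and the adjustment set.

desc(F)\{F}={E}; candidates ⊆ {M,Q,R}.
∅: F⊥E given ∅ in G with F→· removed — back-door holds.
P(E|do(F)) = P(E|F) — no adjustment needed.

P(E|do(F)): backdoor, adjust for ∅.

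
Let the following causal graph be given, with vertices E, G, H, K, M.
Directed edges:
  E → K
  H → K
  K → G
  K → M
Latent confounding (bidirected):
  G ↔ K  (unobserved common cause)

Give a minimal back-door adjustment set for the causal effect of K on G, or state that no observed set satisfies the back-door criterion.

desc(K)\{K}={G,M}; candidates ⊆ {E,H}.
K↔G: latent back-door arc(s) into K.
size 0: {}; under {} K still reaches {E,G,H} ∋ G.
size 1: {E}, {H}; under {E} K still reaches {G,H} ∋ G.
size 2: {E,H}; under {E,H} K still reaches {G} ∋ G.
K↔G cannot be blocked by any observed set — no back-door set.

K→G: no observed back-door set.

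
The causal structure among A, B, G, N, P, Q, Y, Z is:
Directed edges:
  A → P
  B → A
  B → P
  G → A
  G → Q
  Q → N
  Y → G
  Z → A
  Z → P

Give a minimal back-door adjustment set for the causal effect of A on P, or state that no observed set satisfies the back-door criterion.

A→P: minimal back-door set {B, Z}.

desc(A)\{A}={P}; candidates ⊆ {B,G,N,Q,Y,Z}.
size 0: {}; under {} A still reaches {B,G,N,P,Q,Y,Z} ∋ P.
size 1: {B}, {G}, {N} …(+3); under {B} A still reaches {G,N,P,Q,Y,Z} ∋ P.
{B,Z}: A⊥P given {B,Z} in G with A→· removed — back-door holds.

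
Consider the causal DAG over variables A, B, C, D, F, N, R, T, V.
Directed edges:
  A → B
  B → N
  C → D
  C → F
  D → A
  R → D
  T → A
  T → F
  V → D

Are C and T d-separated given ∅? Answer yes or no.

Yes — C ⊥ T | ∅.

Bayes-Ball from C | ∅ reaches {A,B,D,F,N}.
T ∉ reach(C|∅) ⇒ C ⊥ T | ∅.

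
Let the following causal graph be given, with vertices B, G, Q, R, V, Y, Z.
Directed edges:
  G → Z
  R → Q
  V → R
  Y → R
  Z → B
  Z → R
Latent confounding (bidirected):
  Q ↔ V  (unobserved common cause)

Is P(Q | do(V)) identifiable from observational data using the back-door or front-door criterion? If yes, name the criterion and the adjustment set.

P(Q|do(V)): frontdoor, adjust for {R}.

desc(V)\{V}={Q,R}; candidates ⊆ {B,G,Y,Z}.
V↔Q: latent back-door arc(s) into V.
size 0: {}; under {} V still reaches {Q} ∋ Q.
size 1: {B}, {G}, {Y} …(+1); under {B} V still reaches {Q} ∋ Q.
size 2: {B,G}, {B,Y}, {B,Z} …(+3); under {B,G} V still reaches {Q} ∋ Q.
V↔Q cannot be blocked by any observed set — no back-door set.
{R}: (i) intercepts every directed V→Q path; (ii) no back-door V→{R}; (iii) {V} blocks every back-door {R}→Q. Front-door holds.
P(Q|do(V)) = Σ_{R} P(R|V) Σ_{V'} P(Q|R,V')P(V').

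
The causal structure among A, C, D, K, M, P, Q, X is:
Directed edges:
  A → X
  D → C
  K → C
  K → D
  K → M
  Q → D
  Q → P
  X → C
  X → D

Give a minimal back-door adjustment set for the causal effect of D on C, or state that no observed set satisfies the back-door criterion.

D→C: minimal back-door set {K, X}.

desc(D)\{D}={C}; candidates ⊆ {A,K,M,P,Q,X}.
size 0: {}; under {} D still reaches {A,C,K,M,P,Q,X} ∋ C.
size 1: {A}, {K}, {M} …(+3); under {A} D still reaches {C,K,M,P,Q,X} ∋ C.
{K,X}: D⊥C given {K,X} in G with D→· removed — back-door holds.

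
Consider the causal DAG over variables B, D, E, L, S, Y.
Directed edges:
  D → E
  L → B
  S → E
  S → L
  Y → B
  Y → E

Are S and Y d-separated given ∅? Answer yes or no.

Bayes-Ball from S | ∅ reaches {B,E,L}.
Y ∉ reach(S|∅) ⇒ S ⊥ Y | ∅.

Yes — S ⊥ Y | ∅.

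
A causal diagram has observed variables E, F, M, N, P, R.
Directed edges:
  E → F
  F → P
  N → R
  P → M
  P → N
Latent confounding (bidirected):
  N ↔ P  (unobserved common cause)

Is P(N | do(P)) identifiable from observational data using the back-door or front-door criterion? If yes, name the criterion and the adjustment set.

P(N|do(P)): not identifiable (no BD/FD set).

desc(P)\{P}={M,N,R}; candidates ⊆ {E,F}.
P↔N: latent back-door arc(s) into P.
size 0: {}; under {} P still reaches {E,F,N,R} ∋ N.
size 1: {E}, {F}; under {E} P still reaches {F,N,R} ∋ N.
size 2: {E,F}; under {E,F} P still reaches {N,R} ∋ N.
P↔N cannot be blocked by any observed set — no back-door set.
No mediator lies on a directed P→…→N path.
Neither criterion identifies P(N|do(P)) in this graph.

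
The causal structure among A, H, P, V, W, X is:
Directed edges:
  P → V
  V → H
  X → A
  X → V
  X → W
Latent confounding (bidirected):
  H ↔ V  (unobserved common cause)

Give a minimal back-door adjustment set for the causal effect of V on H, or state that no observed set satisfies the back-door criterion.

V→H: no observed back-door set.

desc(V)\{V}={H}; candidates ⊆ {A,P,W,X}.
V↔H: latent back-door arc(s) into V.
size 0: {}; under {} V still reaches {A,H,P,W,X} ∋ H.
size 1: {A}, {P}, {W} …(+1); under {A} V still reaches {H,P,W,X} ∋ H.
size 2: {A,P}, {A,W}, {A,X} …(+3); under {A,P} V still reaches {H,W,X} ∋ H.
V↔H cannot be blocked by any observed set — no back-door set.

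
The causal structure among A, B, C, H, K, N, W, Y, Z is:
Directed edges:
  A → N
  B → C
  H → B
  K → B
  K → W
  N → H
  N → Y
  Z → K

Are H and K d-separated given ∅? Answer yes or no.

Yes — H ⊥ K | ∅.

Bayes-Ball from H | ∅ reaches {A,B,C,N,Y}.
K ∉ reach(H|∅) ⇒ H ⊥ K | ∅.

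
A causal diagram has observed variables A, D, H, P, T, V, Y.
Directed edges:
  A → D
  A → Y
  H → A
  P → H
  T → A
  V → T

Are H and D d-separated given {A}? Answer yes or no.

Yes — H ⊥ D | {A}.

Bayes-Ball from H | {A} reaches {P,T,V}.
D ∉ reach(H|{A}) ⇒ H ⊥ D | {A}.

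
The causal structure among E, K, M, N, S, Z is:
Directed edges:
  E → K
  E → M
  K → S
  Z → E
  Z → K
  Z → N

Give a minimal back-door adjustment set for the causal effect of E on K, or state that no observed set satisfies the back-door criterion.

desc(E)\{E}={K,M,S}; candidates ⊆ {N,Z}.
size 0: {}; under {} E still reaches {K,N,S,Z} ∋ K.
{Z}: E⊥K given {Z} in G with E→· removed — back-door holds.

E→K: minimal back-door set {Z}.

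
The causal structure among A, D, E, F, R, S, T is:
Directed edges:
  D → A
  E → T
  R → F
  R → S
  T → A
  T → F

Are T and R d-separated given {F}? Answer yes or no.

Bayes-Ball from T | {F} reaches {A,E,R,S}.
R ∈ reach(T|{F}) ⇒ T ⊥̸ R | {F}.

No — T and R are d-connected given {F}.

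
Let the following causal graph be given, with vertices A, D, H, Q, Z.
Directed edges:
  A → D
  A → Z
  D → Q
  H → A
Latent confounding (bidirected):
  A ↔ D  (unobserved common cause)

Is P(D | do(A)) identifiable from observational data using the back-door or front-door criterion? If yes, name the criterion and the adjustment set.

desc(A)\{A}={D,Q,Z}; candidates ⊆ {H}.
A↔D: latent back-door arc(s) into A.
size 0: {}; under {} A still reaches {D,H,Q} ∋ D.
size 1: {H}; under {H} A still reaches {D,Q} ∋ D.
A↔D cannot be blocked by any observed set — no back-door set.
No mediator lies on a directed A→…→D path.
Neither criterion identifies P(D|do(A)) in this graph.

P(D|do(A)): not identifiable (no BD/FD set).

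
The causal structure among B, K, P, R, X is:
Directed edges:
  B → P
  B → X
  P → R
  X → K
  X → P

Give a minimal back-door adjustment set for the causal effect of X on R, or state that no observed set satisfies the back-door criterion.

desc(X)\{X}={K,P,R}; candidates ⊆ {B}.
size 0: {}; under {} X still reaches {B,P,R} ∋ R.
{B}: X⊥R given {B} in G with X→· removed — back-door holds.

X→R: minimal back-door set {B}.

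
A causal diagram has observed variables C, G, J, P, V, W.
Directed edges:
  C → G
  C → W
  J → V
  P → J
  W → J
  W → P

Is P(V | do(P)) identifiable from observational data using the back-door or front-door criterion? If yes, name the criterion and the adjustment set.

desc(P)\{P}={J,V}; candidates ⊆ {C,G,W}.
size 0: {}; under {} P still reaches {C,G,J,V,W} ∋ V.
{W}: P⊥V given {W} in G with P→· removed — back-door holds.
P(V|do(P)) = Σ_{W} P(V|P,W)·P(W).

P(V|do(P)): backdoor, adjust for {W}.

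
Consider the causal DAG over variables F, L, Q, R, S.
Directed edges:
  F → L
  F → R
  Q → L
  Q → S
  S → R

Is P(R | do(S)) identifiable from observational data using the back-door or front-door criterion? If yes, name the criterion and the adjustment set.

desc(S)\{S}={R}; candidates ⊆ {F,L,Q}.
∅: S⊥R given ∅ in G with S→· removed — back-door holds.
P(R|do(S)) = P(R|S) — no adjustment needed.

P(R|do(S)): backdoor, adjust for ∅.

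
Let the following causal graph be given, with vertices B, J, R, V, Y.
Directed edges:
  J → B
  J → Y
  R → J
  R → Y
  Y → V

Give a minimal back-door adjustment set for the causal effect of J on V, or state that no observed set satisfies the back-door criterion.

J→V: minimal back-door set {R}.

desc(J)\{J}={B,V,Y}; candidates ⊆ {R}.
size 0: {}; under {} J still reaches {R,V,Y} ∋ V.
{R}: J⊥V given {R} in G with J→· removed — back-door holds.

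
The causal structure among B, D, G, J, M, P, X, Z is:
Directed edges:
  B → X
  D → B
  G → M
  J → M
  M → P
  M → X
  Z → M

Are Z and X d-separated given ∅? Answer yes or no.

Bayes-Ball from Z | ∅ reaches {M,P,X}.
X ∈ reach(Z|∅) ⇒ Z ⊥̸ X | ∅.

No — Z and X are d-connected given ∅.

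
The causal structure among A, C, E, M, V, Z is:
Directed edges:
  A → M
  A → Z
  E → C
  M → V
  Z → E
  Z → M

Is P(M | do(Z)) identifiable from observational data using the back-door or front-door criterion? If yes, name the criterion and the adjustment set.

P(M|do(Z)): backdoor, adjust for {A}.

desc(Z)\{Z}={C,E,M,V}; candidates ⊆ {A}.
size 0: {}; under {} Z still reaches {A,M,V} ∋ M.
{A}: Z⊥M given {A} in G with Z→· removed — back-door holds.
P(M|do(Z)) = Σ_{A} P(M|Z,A)·P(A).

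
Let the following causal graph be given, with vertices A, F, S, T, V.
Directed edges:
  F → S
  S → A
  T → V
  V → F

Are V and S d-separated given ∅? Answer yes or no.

Bayes-Ball from V | ∅ reaches {A,F,S,T}.
S ∈ reach(V|∅) ⇒ V ⊥̸ S | ∅.

No — V and S are d-connected given ∅.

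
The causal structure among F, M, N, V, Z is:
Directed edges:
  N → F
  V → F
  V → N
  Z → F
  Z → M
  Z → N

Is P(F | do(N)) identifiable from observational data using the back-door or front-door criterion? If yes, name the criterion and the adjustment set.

P(F|do(N)): backdoor, adjust for {V, Z}.

desc(N)\{N}={F}; candidates ⊆ {M,V,Z}.
size 0: {}; under {} N still reaches {F,M,V,Z} ∋ F.
size 1: {M}, {V}, {Z}; under {M} N still reaches {F,V,Z} ∋ F.
{V,Z}: N⊥F given {V,Z} in G with N→· removed — back-door holds.
P(F|do(N)) = Σ_{V,Z} P(F|N,V,Z)·P(V,Z).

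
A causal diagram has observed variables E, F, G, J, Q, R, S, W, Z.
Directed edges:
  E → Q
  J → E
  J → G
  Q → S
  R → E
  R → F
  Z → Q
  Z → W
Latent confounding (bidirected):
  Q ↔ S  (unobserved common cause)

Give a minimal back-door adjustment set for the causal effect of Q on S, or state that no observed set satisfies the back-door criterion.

Q→S: no observed back-door set.

desc(Q)\{Q}={S}; candidates ⊆ {E,F,G,J,R,W,Z}.
Q↔S: latent back-door arc(s) into Q.
size 0: {}; under {} Q still reaches {E,F,G,J,R,S,W,Z} ∋ S.
size 1: {E}, {F}, {G} …(+4); under {E} Q still reaches {S,W,Z} ∋ S.
size 2: {E,F}, {E,G}, {E,J} …(+18); under {E,F} Q still reaches {S,W,Z} ∋ S.
Q↔S cannot be blocked by any observed set — no back-door set.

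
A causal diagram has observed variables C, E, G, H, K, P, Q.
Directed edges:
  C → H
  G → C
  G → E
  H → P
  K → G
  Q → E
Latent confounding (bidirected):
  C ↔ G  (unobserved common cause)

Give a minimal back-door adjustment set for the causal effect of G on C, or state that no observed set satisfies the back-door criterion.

G→C: no observed back-door set.

desc(G)\{G}={C,E,H,P}; candidates ⊆ {K,Q}.
G↔C: latent back-door arc(s) into G.
size 0: {}; under {} G still reaches {C,H,K,P} ∋ C.
size 1: {K}, {Q}; under {K} G still reaches {C,H,P} ∋ C.
size 2: {K,Q}; under {K,Q} G still reaches {C,H,P} ∋ C.
G↔C cannot be blocked by any observed set — no back-door set.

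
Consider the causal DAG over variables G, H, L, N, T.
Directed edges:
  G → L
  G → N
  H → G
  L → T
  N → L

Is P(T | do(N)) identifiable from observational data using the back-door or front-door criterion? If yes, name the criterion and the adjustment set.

P(T|do(N)): backdoor, adjust for {G}.

desc(N)\{N}={L,T}; candidates ⊆ {G,H}.
size 0: {}; under {} N still reaches {G,H,L,T} ∋ T.
{G}: N⊥T given {G} in G with N→· removed — back-door holds.
P(T|do(N)) = Σ_{G} P(T|N,G)·P(G).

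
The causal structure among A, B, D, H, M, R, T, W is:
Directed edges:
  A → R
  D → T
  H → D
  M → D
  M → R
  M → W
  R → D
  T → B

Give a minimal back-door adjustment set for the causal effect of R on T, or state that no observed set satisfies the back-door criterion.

desc(R)\{R}={B,D,T}; candidates ⊆ {A,H,M,W}.
size 0: {}; under {} R still reaches {A,B,D,M,T,W} ∋ T.
{M}: R⊥T given {M} in G with R→· removed — back-door holds.

R→T: minimal back-door set {M}.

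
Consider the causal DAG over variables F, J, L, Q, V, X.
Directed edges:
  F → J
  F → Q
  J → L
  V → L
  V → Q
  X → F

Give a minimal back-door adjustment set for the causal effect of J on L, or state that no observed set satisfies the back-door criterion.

J→L: minimal back-door set ∅.

desc(J)\{J}={L}; candidates ⊆ {F,Q,V,X}.
∅: J⊥L given ∅ in G with J→· removed — back-door holds.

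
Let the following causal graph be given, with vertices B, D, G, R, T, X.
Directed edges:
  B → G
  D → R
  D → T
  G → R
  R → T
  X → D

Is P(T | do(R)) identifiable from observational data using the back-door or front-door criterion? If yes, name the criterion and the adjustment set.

desc(R)\{R}={T}; candidates ⊆ {B,D,G,X}.
size 0: {}; under {} R still reaches {B,D,G,T,X} ∋ T.
{D}: R⊥T given {D} in G with R→· removed — back-door holds.
P(T|do(R)) = Σ_{D} P(T|R,D)·P(D).

P(T|do(R)): backdoor, adjust for {D}.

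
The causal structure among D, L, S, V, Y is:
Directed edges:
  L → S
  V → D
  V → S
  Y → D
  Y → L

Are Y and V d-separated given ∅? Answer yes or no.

Yes — Y ⊥ V | ∅.

Bayes-Ball from Y | ∅ reaches {D,L,S}.
V ∉ reach(Y|∅) ⇒ Y ⊥ V | ∅.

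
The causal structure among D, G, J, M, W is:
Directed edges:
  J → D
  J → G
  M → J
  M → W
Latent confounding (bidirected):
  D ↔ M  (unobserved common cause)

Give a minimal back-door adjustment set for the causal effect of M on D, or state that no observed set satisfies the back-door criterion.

desc(M)\{M}={D,G,J,W}; candidates ⊆ {—}.
M↔D: latent back-door arc(s) into M.
size 0: {}; under {} M still reaches {D} ∋ D.
M↔D cannot be blocked by any observed set — no back-door set.

M→D: no observed back-door set.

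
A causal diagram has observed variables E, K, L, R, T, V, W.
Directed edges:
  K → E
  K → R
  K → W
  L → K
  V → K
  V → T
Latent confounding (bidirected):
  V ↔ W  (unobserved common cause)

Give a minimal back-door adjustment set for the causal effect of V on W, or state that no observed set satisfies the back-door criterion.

desc(V)\{V}={E,K,R,T,W}; candidates ⊆ {L}.
V↔W: latent back-door arc(s) into V.
size 0: {}; under {} V still reaches {W} ∋ W.
size 1: {L}; under {L} V still reaches {W} ∋ W.
V↔W cannot be blocked by any observed set — no back-door set.

V→W: no observed back-door set.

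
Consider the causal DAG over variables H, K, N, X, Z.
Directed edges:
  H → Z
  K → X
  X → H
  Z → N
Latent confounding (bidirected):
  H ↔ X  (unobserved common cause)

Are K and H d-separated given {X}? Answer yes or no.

No — K and H are d-connected given {X}.

Bayes-Ball from K | {X} reaches {H,N,Z}.
H ∈ reach(K|{X}) ⇒ K ⊥̸ H | {X}.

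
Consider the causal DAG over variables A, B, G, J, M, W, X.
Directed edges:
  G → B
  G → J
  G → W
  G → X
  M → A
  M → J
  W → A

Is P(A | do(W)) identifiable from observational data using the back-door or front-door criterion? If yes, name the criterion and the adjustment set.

desc(W)\{W}={A}; candidates ⊆ {B,G,J,M,X}.
∅: W⊥A given ∅ in G with W→· removed — back-door holds.
P(A|do(W)) = P(A|W) — no adjustment needed.

P(A|do(W)): backdoor, adjust for ∅.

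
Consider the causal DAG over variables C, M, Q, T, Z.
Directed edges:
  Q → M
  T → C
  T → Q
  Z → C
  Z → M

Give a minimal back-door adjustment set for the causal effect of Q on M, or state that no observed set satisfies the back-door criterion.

Q→M: minimal back-door set ∅.

desc(Q)\{Q}={M}; candidates ⊆ {C,T,Z}.
∅: Q⊥M given ∅ in G with Q→· removed — back-door holds.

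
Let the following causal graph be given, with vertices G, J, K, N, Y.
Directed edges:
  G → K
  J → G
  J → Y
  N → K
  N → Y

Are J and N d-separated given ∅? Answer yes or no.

Bayes-Ball from J | ∅ reaches {G,K,Y}.
N ∉ reach(J|∅) ⇒ J ⊥ N | ∅.

Yes — J ⊥ N | ∅.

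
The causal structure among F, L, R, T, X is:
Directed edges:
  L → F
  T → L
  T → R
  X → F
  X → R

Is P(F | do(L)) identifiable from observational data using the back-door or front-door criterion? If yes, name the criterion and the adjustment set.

desc(L)\{L}={F}; candidates ⊆ {R,T,X}.
∅: L⊥F given ∅ in G with L→· removed — back-door holds.
P(F|do(L)) = P(F|L) — no adjustment needed.

P(F|do(L)): backdoor, adjust for ∅.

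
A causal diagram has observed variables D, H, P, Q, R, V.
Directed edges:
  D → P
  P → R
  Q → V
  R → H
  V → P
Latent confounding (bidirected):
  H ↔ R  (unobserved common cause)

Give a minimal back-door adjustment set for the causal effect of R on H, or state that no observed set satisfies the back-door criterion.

desc(R)\{R}={H}; candidates ⊆ {D,P,Q,V}.
R↔H: latent back-door arc(s) into R.
size 0: {}; under {} R still reaches {D,H,P,Q,V} ∋ H.
size 1: {D}, {P}, {Q} …(+1); under {D} R still reaches {H,P,Q,V} ∋ H.
size 2: {D,P}, {D,Q}, {D,V} …(+3); under {D,P} R still reaches {H} ∋ H.
R↔H cannot be blocked by any observed set — no back-door set.

R→H: no observed back-door set.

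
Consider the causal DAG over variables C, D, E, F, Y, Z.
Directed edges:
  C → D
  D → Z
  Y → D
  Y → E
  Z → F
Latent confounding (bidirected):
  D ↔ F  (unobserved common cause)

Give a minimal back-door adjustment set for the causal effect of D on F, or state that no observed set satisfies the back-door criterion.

D→F: no observed back-door set.

desc(D)\{D}={F,Z}; candidates ⊆ {C,E,Y}.
D↔F: latent back-door arc(s) into D.
size 0: {}; under {} D still reaches {C,E,F,Y} ∋ F.
size 1: {C}, {E}, {Y}; under {C} D still reaches {E,F,Y} ∋ F.
size 2: {C,E}, {C,Y}, {E,Y}; under {C,E} D still reaches {F,Y} ∋ F.
D↔F cannot be blocked by any observed set — no back-door set.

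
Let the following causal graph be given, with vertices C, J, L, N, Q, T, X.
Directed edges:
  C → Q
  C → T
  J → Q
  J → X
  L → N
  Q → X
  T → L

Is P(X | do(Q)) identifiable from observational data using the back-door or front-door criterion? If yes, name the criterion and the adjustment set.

P(X|do(Q)): backdoor, adjust for {J}.

desc(Q)\{Q}={X}; candidates ⊆ {C,J,L,N,T}.
size 0: {}; under {} Q still reaches {C,J,L,N,T,X} ∋ X.
{J}: Q⊥X given {J} in G with Q→· removed — back-door holds.
P(X|do(Q)) = Σ_{J} P(X|Q,J)·P(J).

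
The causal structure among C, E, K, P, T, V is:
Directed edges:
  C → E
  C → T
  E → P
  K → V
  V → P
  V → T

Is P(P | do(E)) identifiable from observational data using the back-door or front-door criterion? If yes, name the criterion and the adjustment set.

desc(E)\{E}={P}; candidates ⊆ {C,K,T,V}.
∅: E⊥P given ∅ in G with E→· removed — back-door holds.
P(P|do(E)) = P(P|E) — no adjustment needed.

P(P|do(E)): backdoor, adjust for ∅.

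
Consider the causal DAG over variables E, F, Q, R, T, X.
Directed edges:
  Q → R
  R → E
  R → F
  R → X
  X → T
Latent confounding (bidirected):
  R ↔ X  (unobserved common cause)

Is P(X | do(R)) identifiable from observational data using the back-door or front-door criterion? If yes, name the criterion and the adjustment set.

desc(R)\{R}={E,F,T,X}; candidates ⊆ {Q}.
R↔X: latent back-door arc(s) into R.
size 0: {}; under {} R still reaches {Q,T,X} ∋ X.
size 1: {Q}; under {Q} R still reaches {T,X} ∋ X.
R↔X cannot be blocked by any observed set — no back-door set.
No mediator lies on a directed R→…→X path.
Neither criterion identifies P(X|do(R)) in this graph.

P(X|do(R)): not identifiable (no BD/FD set).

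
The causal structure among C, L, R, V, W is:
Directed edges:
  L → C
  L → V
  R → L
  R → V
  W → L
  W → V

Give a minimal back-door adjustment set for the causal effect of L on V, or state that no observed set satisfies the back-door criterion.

L→V: minimal back-door set {R, W}.

desc(L)\{L}={C,V}; candidates ⊆ {R,W}.
size 0: {}; under {} L still reaches {R,V,W} ∋ V.
size 1: {R}, {W}; under {R} L still reaches {V,W} ∋ V.
{R,W}: L⊥V given {R,W} in G with L→· removed — back-door holds.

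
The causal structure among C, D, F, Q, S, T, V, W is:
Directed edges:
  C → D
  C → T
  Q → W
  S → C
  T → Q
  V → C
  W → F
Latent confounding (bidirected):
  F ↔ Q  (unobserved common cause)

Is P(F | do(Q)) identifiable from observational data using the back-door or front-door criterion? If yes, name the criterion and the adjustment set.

P(F|do(Q)): frontdoor, adjust for {W}.

desc(Q)\{Q}={F,W}; candidates ⊆ {C,D,S,T,V}.
Q↔F: latent back-door arc(s) into Q.
size 0: {}; under {} Q still reaches {C,D,F,S,T,V} ∋ F.
size 1: {C}, {D}, {S} …(+2); under {C} Q still reaches {F,T} ∋ F.
size 2: {C,D}, {C,S}, {C,T} …(+7); under {C,D} Q still reaches {F,T} ∋ F.
Q↔F cannot be blocked by any observed set — no back-door set.
{W}: (i) intercepts every directed Q→F path; (ii) no back-door Q→{W}; (iii) {Q} blocks every back-door {W}→F. Front-door holds.
P(F|do(Q)) = Σ_{W} P(W|Q) Σ_{Q'} P(F|W,Q')P(Q').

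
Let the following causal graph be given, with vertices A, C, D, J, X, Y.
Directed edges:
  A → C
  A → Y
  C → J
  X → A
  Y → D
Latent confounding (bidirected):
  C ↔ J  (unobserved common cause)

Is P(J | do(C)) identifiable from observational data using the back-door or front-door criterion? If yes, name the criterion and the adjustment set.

desc(C)\{C}={J}; candidates ⊆ {A,D,X,Y}.
C↔J: latent back-door arc(s) into C.
size 0: {}; under {} C still reaches {A,D,J,X,Y} ∋ J.
size 1: {A}, {D}, {X} …(+1); under {A} C still reaches {J} ∋ J.
size 2: {A,D}, {A,X}, {A,Y} …(+3); under {A,D} C still reaches {J} ∋ J.
C↔J cannot be blocked by any observed set — no back-door set.
No mediator lies on a directed C→…→J path.
Neither criterion identifies P(J|do(C)) in this graph.

P(J|do(C)): not identifiable (no BD/FD set).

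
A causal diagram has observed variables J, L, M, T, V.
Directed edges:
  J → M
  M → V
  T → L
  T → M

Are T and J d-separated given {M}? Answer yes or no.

Bayes-Ball from T | {M} reaches {J,L}.
J ∈ reach(T|{M}) ⇒ T ⊥̸ J | {M}.

No — T and J are d-connected given {M}.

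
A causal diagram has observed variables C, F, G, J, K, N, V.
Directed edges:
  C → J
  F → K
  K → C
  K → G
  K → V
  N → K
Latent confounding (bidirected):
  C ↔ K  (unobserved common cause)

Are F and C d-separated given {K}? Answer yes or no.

No — F and C are d-connected given {K}.

Bayes-Ball from F | {K} reaches {C,J,N}.
C ∈ reach(F|{K}) ⇒ F ⊥̸ C | {K}.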